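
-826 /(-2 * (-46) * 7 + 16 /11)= -4543 /3550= -1.28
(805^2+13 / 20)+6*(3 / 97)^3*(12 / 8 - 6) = 11828710266669 / 18253460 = 648025.65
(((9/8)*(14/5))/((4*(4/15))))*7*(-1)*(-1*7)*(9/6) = 27783/128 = 217.05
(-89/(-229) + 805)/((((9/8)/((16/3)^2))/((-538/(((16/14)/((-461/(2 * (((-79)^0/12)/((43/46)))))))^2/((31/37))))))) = -631754756460883205248/13446651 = -46982312284366.06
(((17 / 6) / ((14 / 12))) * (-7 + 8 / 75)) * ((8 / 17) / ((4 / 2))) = -2068 / 525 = -3.94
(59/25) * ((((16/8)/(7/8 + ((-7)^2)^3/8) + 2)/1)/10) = 867772/1838375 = 0.47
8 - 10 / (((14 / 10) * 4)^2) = 7.68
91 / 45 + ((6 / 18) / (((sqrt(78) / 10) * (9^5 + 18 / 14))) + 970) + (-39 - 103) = 830.02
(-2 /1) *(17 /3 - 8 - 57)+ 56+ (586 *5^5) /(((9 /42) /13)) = 111096008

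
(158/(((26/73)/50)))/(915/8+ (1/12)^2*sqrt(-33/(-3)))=683873928000/3526391557 - 41522400*sqrt(11)/3526391557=193.89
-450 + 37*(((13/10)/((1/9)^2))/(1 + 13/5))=2529/4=632.25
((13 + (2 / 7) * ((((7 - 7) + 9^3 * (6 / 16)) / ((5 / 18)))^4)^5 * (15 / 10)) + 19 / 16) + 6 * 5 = 228532044137599177017869183161846685251274404207185590172037131001271412029099114058803 / 734003200000000000000000000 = 311350201385496925650827100000000000000000000000000000000000.00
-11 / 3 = -3.67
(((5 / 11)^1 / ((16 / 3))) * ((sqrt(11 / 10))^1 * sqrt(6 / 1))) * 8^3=96 * sqrt(165) / 11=112.10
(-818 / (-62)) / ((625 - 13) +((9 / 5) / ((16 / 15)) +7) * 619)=6544 / 2970823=0.00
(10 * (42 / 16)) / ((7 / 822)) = 6165 / 2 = 3082.50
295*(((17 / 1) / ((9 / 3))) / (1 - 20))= -5015 / 57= -87.98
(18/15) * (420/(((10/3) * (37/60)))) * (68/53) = 616896/1961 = 314.58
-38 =-38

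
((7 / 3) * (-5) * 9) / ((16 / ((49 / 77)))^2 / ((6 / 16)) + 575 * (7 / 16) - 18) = -246960 / 4514267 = -0.05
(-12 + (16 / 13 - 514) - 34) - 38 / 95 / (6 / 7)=-109051 / 195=-559.24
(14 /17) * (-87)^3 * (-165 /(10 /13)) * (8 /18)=878882004 /17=51698941.41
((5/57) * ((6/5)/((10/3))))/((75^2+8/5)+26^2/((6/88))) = 9/4429261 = 0.00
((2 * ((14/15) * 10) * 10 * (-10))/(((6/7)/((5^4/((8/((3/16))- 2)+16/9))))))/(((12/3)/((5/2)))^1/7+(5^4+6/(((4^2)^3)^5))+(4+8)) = -123578773775046410240000000/2455649594297041524117079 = -50.32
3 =3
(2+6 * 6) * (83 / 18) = 1577 / 9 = 175.22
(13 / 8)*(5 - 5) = 0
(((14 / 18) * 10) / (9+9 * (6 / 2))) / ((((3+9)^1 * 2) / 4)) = 35 / 972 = 0.04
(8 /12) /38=1 /57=0.02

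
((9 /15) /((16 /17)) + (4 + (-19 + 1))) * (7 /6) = -7483 /480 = -15.59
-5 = -5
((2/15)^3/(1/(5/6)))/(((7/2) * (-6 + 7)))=8/14175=0.00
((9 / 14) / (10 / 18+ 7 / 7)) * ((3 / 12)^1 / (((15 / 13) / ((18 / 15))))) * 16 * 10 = 4212 / 245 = 17.19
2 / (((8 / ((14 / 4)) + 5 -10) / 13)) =-182 / 19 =-9.58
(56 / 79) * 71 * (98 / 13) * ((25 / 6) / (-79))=-4870600 / 243399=-20.01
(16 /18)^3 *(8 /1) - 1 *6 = -278 /729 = -0.38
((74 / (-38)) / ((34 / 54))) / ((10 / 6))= -2997 / 1615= -1.86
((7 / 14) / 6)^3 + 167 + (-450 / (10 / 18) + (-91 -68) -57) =-1484351 / 1728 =-859.00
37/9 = 4.11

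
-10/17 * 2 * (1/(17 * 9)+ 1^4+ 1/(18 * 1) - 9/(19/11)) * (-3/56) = -120595/461244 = -0.26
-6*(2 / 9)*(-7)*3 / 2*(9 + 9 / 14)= 135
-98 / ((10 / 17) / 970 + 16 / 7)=-42.86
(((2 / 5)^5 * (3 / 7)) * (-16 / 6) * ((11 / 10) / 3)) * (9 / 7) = -4224 / 765625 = -0.01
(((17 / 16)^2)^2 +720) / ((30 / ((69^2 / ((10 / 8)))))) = 91573.00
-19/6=-3.17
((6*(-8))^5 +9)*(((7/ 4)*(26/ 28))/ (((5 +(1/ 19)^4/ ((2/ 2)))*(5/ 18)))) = -1295045962892721/ 4344040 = -298120174.51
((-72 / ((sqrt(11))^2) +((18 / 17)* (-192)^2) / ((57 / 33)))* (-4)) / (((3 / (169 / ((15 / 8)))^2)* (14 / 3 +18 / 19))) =-1018885570976 / 23375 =-43588687.53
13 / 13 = 1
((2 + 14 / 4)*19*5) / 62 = 1045 / 124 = 8.43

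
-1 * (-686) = 686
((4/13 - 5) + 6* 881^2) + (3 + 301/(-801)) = 48492965423/10413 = 4656963.93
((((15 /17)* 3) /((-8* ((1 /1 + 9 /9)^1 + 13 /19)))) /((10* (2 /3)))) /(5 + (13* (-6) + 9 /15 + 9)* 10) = 171 /6279392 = 0.00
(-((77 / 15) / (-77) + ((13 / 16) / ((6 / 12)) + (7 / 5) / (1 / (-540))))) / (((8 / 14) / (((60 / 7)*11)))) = 995863 / 8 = 124482.88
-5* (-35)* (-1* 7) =-1225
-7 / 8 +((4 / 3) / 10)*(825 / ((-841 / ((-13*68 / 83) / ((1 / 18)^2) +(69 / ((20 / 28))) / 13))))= 3263191303 / 7259512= 449.51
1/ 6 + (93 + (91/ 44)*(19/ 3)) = 14027/ 132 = 106.27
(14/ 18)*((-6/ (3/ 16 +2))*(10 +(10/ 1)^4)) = -64064/ 3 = -21354.67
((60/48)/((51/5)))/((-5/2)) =-5/102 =-0.05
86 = 86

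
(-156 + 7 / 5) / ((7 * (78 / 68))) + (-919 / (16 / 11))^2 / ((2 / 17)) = 2371349142221 / 698880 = 3393070.54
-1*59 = -59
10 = 10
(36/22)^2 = 324/121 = 2.68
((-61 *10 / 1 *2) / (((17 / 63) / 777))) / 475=-11944044 / 1615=-7395.69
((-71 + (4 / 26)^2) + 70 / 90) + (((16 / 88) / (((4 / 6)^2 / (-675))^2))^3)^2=3843125804460277887895216518564234262455683789377 / 706358615998464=5440757311394690896112066000000000.00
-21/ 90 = -0.23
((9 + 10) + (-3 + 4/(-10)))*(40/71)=8.79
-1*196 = -196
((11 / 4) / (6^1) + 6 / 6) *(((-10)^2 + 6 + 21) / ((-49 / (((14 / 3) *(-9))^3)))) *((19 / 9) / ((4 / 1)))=591185 / 4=147796.25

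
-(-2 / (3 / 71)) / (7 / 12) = 568 / 7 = 81.14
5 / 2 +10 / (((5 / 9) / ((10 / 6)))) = 65 / 2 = 32.50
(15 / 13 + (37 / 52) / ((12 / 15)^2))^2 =21025 / 4096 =5.13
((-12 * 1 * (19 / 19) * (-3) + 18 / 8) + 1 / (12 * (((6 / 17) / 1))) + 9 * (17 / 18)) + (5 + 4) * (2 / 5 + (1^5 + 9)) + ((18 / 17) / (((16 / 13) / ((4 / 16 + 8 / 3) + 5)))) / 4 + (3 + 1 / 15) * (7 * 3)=4047793 / 19584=206.69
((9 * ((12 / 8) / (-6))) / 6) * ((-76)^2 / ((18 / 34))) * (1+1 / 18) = -116603 / 27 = -4318.63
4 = 4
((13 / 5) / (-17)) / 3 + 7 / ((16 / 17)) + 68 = 75.39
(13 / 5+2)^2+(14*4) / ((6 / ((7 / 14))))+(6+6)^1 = 2837 / 75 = 37.83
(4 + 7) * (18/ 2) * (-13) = -1287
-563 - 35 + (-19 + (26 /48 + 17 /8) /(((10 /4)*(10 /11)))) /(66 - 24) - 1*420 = -458291 /450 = -1018.42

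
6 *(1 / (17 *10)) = 3 / 85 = 0.04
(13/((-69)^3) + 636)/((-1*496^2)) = -208931711/80818470144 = -0.00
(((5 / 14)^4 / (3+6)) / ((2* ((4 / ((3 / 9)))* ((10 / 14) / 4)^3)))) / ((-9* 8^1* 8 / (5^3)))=-625 / 217728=-0.00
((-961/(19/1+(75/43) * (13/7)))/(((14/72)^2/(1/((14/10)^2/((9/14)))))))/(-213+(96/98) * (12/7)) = 1004148900/566068069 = 1.77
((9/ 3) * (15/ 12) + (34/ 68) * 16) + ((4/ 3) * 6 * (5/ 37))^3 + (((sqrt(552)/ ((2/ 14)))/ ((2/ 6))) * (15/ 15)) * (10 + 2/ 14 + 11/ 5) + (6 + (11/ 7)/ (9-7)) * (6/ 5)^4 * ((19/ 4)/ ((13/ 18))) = 243277149837/ 2304711500 + 2592 * sqrt(138)/ 5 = 6195.38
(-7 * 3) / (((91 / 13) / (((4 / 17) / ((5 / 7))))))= -84 / 85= -0.99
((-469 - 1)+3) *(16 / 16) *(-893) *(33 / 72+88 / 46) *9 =1637680737 / 184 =8900438.79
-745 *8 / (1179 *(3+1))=-1490 / 1179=-1.26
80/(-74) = -40/37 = -1.08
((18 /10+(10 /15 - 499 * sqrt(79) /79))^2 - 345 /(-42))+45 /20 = 1576942603 /497700 - 36926 * sqrt(79) /1185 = 2891.49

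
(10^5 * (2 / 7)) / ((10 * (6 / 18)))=60000 / 7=8571.43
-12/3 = -4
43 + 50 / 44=971 / 22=44.14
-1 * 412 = -412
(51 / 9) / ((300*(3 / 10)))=17 / 270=0.06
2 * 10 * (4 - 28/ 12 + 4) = 113.33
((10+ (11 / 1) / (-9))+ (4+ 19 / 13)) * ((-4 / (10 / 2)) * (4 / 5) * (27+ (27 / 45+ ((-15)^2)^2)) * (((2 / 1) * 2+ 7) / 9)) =-24753587936 / 43875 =-564184.34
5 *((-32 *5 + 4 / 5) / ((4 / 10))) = -1990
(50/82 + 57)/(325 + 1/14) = 33068/186591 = 0.18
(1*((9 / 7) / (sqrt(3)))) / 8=3*sqrt(3) / 56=0.09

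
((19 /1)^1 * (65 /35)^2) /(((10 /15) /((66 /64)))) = 317889 /3136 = 101.37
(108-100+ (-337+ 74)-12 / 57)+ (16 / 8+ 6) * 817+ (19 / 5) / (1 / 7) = 6307.39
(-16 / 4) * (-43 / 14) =86 / 7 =12.29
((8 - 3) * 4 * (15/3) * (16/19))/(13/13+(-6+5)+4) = 400/19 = 21.05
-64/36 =-16/9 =-1.78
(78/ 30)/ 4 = 13/ 20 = 0.65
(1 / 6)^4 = 1 / 1296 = 0.00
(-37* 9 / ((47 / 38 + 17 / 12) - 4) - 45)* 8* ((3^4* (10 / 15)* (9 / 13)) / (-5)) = -241479792 / 19955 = -12101.22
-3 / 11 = -0.27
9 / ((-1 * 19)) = -9 / 19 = -0.47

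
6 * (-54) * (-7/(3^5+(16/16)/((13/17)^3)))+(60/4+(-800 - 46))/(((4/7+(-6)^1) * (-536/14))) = 112523628/21433501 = 5.25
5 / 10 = 1 / 2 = 0.50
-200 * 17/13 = -3400/13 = -261.54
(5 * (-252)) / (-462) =30 / 11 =2.73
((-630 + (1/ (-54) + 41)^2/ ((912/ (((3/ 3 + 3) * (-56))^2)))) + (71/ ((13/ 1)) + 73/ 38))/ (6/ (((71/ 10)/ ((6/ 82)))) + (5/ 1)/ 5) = 288641100263495/ 3339448398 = 86433.77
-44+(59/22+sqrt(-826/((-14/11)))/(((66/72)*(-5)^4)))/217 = -209997/4774+12*sqrt(649)/1491875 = -43.99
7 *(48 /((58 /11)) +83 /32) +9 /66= 837227 /10208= 82.02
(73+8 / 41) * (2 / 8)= 3001 / 164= 18.30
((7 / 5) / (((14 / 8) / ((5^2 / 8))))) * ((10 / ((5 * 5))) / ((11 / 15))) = 15 / 11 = 1.36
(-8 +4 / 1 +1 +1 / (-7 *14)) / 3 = -295 / 294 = -1.00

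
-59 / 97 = -0.61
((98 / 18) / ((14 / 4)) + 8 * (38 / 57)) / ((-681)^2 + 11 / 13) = 403 / 27130068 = 0.00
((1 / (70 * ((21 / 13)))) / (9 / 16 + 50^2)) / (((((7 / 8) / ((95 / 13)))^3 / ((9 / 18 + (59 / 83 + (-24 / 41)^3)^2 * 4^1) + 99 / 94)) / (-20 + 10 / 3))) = -46714309652205539107840000 / 524340059491418529072072723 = -0.09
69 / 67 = 1.03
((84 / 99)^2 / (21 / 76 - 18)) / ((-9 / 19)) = 1132096 / 13201947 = 0.09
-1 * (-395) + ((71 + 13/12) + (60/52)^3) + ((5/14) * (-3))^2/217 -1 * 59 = 28707368068/70082103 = 409.62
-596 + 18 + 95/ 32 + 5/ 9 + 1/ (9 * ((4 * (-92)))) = -1268443/ 2208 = -574.48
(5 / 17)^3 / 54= 125 / 265302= 0.00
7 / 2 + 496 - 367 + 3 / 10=664 / 5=132.80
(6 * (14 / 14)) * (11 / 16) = 33 / 8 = 4.12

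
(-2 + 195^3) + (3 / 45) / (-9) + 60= 1001015954 / 135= 7414932.99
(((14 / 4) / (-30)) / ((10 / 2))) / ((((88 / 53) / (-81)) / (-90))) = -90153 / 880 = -102.45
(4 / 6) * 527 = 1054 / 3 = 351.33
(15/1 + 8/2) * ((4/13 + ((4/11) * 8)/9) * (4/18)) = 30856/11583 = 2.66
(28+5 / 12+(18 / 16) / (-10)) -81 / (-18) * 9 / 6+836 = 209053 / 240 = 871.05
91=91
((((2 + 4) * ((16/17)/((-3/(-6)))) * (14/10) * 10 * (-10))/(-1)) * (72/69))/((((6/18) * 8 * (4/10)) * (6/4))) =403200/391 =1031.20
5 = 5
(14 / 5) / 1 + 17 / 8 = 197 / 40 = 4.92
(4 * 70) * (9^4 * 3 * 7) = 38578680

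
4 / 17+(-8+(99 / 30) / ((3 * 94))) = -123893 / 15980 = -7.75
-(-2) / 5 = 2 / 5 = 0.40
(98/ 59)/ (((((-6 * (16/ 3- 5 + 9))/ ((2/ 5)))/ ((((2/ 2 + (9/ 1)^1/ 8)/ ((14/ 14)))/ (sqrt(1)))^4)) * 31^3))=-584647/ 71994122240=-0.00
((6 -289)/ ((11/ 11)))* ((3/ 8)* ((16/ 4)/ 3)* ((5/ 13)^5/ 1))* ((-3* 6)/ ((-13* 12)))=-2653125/ 19307236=-0.14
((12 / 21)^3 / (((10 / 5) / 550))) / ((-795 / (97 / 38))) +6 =6046498 / 1036203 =5.84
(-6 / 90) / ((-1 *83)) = 1 / 1245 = 0.00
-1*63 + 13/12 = -743/12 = -61.92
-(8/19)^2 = -64/361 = -0.18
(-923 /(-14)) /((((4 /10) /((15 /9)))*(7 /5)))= 115375 /588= 196.22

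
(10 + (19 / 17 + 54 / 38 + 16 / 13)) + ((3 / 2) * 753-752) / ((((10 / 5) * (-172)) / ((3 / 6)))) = 76387323 / 5777824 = 13.22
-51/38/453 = -17/5738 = -0.00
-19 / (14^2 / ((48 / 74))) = -114 / 1813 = -0.06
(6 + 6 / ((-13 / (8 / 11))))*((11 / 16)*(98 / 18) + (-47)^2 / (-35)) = -2693079 / 8008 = -336.30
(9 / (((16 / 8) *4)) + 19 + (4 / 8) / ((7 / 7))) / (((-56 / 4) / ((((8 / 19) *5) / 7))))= -825 / 1862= -0.44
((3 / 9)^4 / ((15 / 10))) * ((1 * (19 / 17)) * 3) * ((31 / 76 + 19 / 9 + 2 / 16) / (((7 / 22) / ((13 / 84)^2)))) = 6724003 / 1224230112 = 0.01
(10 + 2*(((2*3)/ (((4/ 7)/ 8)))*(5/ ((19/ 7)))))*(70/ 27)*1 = 424900/ 513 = 828.27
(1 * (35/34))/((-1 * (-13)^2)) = -35/5746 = -0.01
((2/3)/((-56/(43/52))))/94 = -43/410592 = -0.00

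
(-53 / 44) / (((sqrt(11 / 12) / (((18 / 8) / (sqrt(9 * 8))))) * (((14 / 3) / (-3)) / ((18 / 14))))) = 12879 * sqrt(66) / 379456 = 0.28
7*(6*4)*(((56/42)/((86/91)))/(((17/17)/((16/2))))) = 81536/43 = 1896.19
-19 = -19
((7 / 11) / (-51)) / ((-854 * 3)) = 1 / 205326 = 0.00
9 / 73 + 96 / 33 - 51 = -38518 / 803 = -47.97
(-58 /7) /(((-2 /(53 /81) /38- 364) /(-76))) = -4438856 /2566403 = -1.73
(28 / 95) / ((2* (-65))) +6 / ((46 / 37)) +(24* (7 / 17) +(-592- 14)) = -1427634599 / 2414425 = -591.29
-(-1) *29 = 29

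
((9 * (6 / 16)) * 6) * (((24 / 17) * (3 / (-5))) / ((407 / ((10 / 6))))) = -486 / 6919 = -0.07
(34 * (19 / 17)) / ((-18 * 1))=-19 / 9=-2.11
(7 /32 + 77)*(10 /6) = 12355 /96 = 128.70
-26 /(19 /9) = -234 /19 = -12.32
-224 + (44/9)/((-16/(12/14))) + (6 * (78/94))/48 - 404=-4959937/7896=-628.16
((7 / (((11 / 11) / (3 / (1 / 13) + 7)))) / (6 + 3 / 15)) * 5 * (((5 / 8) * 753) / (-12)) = -10184.22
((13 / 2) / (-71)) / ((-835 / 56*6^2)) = 91 / 533565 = 0.00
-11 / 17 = -0.65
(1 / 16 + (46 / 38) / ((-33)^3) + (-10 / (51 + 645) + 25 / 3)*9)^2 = 563605017460367917225 / 100375287515230464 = 5614.98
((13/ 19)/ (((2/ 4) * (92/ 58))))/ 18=377/ 7866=0.05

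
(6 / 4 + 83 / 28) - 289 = -7967 / 28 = -284.54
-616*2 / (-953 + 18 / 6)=616 / 475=1.30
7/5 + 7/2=49/10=4.90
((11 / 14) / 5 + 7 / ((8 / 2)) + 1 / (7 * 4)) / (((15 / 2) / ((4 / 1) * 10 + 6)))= 6256 / 525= 11.92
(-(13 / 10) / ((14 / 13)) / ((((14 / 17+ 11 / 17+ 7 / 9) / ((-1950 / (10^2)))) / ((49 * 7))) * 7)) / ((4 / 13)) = 91766493 / 55040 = 1667.27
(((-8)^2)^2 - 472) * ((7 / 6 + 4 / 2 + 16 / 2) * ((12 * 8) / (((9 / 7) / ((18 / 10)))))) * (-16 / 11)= -435111936 / 55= -7911126.11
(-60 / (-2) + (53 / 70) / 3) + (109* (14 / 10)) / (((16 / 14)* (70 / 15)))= 98893 / 1680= 58.86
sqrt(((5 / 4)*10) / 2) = 5 / 2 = 2.50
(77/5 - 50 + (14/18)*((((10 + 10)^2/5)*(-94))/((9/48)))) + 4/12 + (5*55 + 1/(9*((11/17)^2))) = -505618486/16335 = -30953.08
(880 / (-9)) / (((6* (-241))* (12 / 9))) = 110 / 2169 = 0.05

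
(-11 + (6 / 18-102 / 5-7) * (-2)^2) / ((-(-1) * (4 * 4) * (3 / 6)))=-1789 / 120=-14.91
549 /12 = 183 /4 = 45.75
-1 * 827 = -827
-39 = -39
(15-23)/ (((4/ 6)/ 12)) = -144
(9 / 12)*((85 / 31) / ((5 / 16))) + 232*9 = 64932 / 31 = 2094.58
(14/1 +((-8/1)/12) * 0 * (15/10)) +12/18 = 44/3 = 14.67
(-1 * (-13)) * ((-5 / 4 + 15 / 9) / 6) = 65 / 72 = 0.90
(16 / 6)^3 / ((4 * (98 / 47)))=3008 / 1323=2.27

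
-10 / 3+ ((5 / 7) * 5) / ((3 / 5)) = 55 / 21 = 2.62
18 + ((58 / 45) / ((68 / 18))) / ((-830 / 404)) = 629092 / 35275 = 17.83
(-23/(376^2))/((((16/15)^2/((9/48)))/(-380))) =1474875/144769024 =0.01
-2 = -2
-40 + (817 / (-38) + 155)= 187 / 2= 93.50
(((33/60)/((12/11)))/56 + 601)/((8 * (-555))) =-8077561/59673600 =-0.14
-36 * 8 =-288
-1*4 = -4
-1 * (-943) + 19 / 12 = 11335 / 12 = 944.58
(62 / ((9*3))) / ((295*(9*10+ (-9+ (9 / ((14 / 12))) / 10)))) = 0.00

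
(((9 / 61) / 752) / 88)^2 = 81 / 16295237533696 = 0.00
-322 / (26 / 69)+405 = -5844 / 13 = -449.54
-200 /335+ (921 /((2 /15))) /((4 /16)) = 1851170 /67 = 27629.40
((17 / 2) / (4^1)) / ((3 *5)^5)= 17 / 6075000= 0.00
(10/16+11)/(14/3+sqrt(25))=1.20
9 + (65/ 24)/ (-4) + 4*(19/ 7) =12889/ 672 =19.18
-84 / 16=-21 / 4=-5.25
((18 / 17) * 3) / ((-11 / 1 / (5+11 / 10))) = -1647 / 935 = -1.76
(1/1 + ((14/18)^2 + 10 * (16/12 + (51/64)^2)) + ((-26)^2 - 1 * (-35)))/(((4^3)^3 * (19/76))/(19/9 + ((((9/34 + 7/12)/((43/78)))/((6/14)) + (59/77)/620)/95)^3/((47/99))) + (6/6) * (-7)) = 51339475515872073521333531279437132901/2175789060908384481212258036437982742528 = 0.02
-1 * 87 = -87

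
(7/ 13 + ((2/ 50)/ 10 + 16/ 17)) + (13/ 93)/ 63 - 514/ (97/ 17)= -2781920120617/ 31399845750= -88.60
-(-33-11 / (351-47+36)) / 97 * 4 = 1.36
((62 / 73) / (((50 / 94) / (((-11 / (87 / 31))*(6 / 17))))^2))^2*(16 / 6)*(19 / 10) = 308408189370491133240064 / 1844525616802318359375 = 167.20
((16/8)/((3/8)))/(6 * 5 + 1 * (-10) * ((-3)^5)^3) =4/107616825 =0.00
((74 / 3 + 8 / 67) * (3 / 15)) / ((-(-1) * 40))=0.12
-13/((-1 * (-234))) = -0.06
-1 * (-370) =370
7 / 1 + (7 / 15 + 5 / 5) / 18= 956 / 135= 7.08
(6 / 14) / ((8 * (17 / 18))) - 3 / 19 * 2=-0.26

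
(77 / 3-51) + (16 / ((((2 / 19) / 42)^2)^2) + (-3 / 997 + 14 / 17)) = 20619441595803949 / 50847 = 405519334391.49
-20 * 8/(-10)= 16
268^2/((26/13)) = 35912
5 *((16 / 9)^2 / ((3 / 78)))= 410.86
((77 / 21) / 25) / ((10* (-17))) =-11 / 12750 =-0.00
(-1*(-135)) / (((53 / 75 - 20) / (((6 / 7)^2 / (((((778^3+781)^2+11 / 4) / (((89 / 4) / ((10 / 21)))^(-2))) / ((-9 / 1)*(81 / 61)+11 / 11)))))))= 57715200000 / 496350311266171683940651734023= 0.00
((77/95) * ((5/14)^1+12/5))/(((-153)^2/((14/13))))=14861/144550575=0.00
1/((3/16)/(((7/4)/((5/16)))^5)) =275365888/9375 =29372.36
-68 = -68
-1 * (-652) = 652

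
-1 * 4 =-4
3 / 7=0.43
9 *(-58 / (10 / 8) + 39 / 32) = -65061 / 160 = -406.63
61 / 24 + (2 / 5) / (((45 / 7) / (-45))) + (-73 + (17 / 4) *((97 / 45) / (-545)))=-73.28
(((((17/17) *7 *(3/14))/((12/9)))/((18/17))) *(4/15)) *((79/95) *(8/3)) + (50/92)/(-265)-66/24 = -44269289/20844900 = -2.12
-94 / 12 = -7.83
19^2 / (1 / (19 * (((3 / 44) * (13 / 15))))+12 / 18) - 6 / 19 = 231.49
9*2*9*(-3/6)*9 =-729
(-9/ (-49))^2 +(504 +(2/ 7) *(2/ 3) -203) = 2169718/ 7203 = 301.22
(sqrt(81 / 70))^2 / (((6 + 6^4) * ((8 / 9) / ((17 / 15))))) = 1377 / 1215200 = 0.00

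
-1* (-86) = 86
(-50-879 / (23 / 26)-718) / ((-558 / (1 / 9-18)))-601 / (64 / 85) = -15261163 / 17856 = -854.68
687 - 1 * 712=-25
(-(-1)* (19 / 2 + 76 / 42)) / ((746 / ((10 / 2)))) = 0.08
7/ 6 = 1.17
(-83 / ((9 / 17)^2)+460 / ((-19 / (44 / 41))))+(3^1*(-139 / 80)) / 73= -118726140203 / 368498160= -322.19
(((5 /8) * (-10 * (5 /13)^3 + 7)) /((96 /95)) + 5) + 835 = 1424039915 /1687296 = 843.98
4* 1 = 4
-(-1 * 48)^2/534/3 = -128/89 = -1.44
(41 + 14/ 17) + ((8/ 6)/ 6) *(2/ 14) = 44827/ 1071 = 41.86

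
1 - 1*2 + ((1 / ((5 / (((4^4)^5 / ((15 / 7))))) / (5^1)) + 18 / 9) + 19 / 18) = 46179488366777 / 90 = 513105426297.52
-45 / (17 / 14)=-630 / 17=-37.06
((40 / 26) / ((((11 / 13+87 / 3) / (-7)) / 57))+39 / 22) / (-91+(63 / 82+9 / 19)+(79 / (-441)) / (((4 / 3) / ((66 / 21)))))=32149410237 / 154261949666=0.21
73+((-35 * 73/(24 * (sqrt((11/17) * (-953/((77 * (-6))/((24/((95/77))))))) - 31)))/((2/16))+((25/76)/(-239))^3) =5110 * sqrt(16930045)/4530249+2748473133847540241263/27149169744430261056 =105.88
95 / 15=19 / 3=6.33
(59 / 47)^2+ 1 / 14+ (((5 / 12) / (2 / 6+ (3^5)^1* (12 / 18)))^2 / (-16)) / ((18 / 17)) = 27837152673793 / 16899122290176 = 1.65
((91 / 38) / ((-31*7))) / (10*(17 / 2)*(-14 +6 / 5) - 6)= 13 / 1288732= 0.00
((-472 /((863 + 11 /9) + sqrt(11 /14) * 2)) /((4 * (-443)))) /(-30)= -4818471 /469003220645 + 1593 * sqrt(154) /938006441290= -0.00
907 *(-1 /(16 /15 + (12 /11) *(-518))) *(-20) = -748275 /23266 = -32.16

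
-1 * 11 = -11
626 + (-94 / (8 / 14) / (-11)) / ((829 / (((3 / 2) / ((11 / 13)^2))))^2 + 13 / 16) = 4434341273123974 / 7083611176631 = 626.00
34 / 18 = 17 / 9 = 1.89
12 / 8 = 3 / 2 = 1.50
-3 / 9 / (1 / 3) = -1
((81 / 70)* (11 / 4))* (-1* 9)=-8019 / 280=-28.64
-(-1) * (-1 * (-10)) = 10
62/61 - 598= -36416/61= -596.98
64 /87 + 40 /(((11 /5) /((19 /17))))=342568 /16269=21.06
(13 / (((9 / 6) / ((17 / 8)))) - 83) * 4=-775 / 3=-258.33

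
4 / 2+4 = 6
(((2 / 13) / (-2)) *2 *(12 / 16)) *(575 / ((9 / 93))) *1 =-17825 / 26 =-685.58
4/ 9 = 0.44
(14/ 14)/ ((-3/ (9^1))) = -3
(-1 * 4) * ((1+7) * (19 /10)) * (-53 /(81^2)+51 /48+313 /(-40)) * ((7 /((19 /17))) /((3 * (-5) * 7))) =-60413597 /2460375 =-24.55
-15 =-15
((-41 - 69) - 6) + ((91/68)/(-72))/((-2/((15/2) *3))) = -251961/2176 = -115.79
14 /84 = 1 /6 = 0.17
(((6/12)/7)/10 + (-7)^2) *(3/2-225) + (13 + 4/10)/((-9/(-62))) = -10860.79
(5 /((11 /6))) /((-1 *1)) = -30 /11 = -2.73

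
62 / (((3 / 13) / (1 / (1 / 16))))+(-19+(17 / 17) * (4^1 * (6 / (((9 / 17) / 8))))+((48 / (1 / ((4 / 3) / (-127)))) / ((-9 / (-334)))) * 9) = 1704601 / 381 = 4474.02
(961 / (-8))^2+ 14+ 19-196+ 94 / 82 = 37439657 / 2624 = 14268.16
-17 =-17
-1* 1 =-1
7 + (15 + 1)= 23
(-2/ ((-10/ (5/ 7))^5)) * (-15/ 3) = -5/ 268912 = -0.00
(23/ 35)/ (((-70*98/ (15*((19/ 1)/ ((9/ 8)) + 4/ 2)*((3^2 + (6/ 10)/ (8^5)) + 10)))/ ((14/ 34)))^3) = -2022812330588335067/ 91235891576108482560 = -0.02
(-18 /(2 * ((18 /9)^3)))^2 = 81 /64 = 1.27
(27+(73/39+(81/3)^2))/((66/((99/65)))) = 29557/1690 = 17.49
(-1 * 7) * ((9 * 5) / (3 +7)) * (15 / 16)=-945 / 32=-29.53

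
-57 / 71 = -0.80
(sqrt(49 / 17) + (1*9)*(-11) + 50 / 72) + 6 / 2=-3431 / 36 + 7*sqrt(17) / 17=-93.61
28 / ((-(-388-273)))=28 / 661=0.04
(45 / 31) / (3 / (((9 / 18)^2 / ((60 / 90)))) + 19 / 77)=693 / 3937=0.18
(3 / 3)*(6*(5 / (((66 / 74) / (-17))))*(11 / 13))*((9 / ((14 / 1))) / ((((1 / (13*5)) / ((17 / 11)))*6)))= -801975 / 154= -5207.63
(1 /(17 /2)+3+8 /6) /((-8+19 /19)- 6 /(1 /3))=-227 /1275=-0.18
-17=-17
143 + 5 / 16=2293 / 16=143.31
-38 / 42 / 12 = -19 / 252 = -0.08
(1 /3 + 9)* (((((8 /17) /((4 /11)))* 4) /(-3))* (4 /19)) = -3.39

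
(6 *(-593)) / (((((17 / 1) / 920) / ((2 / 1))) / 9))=-3465910.59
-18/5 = -3.60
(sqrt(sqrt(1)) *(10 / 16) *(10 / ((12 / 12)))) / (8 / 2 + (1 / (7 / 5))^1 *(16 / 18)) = 1.35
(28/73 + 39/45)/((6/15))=1369/438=3.13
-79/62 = -1.27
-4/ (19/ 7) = -28/ 19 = -1.47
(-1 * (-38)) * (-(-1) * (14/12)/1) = 44.33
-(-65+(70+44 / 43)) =-259 / 43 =-6.02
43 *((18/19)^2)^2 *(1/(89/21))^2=1.93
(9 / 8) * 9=81 / 8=10.12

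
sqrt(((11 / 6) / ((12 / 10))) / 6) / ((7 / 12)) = sqrt(330) / 21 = 0.87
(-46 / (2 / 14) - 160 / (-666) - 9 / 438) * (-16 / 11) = 125154520 / 267399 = 468.04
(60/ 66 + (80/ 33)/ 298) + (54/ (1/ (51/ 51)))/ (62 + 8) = 26419/ 15645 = 1.69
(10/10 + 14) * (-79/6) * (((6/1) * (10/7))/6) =-1975/7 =-282.14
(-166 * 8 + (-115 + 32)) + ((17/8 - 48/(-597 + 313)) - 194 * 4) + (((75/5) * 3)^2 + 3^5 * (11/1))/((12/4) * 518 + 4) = -2181.69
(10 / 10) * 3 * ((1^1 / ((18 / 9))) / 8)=3 / 16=0.19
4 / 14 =2 / 7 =0.29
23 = 23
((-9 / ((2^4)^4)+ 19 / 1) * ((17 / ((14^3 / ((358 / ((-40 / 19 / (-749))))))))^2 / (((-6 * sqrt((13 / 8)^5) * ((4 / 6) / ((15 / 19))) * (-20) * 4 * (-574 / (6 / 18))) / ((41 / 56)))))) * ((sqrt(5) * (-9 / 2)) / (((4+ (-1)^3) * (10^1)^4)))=300979349783627799 * sqrt(130) / 2775352601183518720000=0.00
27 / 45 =3 / 5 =0.60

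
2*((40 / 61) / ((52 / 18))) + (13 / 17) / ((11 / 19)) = 263191 / 148291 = 1.77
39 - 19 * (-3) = 96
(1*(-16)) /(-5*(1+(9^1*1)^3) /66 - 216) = 528 /8953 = 0.06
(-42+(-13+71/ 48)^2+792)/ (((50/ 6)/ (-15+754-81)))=669123161/ 9600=69700.33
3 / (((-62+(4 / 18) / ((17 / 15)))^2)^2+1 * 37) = 20295603 / 98706541803253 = 0.00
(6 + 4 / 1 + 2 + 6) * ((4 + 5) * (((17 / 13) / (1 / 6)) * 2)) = 33048 / 13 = 2542.15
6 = 6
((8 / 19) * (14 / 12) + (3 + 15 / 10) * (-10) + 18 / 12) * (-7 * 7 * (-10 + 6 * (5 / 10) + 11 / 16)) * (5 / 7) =-17332105 / 1824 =-9502.25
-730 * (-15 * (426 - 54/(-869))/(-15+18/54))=-3040661700/9559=-318094.12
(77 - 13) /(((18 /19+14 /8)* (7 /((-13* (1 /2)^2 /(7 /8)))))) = -126464 /10045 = -12.59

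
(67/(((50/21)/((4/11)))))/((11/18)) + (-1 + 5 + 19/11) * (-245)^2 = 1039983777/3025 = 343796.29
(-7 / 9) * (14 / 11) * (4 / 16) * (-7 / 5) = 343 / 990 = 0.35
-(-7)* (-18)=-126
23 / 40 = 0.58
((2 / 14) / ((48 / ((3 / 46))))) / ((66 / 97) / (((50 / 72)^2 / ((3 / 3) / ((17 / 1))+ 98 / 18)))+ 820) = 1030625 / 4395247799936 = 0.00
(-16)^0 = 1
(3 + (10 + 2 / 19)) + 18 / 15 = 14.31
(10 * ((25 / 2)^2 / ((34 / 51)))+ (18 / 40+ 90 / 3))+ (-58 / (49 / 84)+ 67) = 81962 / 35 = 2341.77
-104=-104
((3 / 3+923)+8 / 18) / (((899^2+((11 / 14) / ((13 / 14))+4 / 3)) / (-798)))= -7192640 / 7879981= -0.91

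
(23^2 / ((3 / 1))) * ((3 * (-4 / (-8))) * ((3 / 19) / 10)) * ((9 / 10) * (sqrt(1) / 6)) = 4761 / 7600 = 0.63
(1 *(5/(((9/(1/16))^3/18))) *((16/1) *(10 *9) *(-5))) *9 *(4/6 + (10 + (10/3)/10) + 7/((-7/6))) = -625/64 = -9.77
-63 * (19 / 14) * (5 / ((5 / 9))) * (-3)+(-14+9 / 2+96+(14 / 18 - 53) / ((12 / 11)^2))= 2351.12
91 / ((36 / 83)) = 7553 / 36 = 209.81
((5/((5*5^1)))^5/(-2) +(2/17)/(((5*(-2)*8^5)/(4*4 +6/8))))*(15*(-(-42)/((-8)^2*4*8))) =-72827181/1426063360000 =-0.00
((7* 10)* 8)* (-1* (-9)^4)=-3674160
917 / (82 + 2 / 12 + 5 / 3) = 5502 / 503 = 10.94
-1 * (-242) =242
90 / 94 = 45 / 47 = 0.96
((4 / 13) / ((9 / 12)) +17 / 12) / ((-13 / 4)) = -95 / 169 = -0.56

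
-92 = -92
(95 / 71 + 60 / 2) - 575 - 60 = -42860 / 71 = -603.66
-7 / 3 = -2.33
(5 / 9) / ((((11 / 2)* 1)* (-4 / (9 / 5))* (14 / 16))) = -4 / 77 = -0.05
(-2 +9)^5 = 16807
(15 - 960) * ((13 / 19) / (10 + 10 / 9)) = -22113 / 380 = -58.19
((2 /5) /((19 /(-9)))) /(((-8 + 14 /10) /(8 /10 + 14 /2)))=234 /1045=0.22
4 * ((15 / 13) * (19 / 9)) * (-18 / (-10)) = 228 / 13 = 17.54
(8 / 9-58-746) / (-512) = 1807 / 1152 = 1.57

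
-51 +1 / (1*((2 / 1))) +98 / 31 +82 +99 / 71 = 158717 / 4402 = 36.06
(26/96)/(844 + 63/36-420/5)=13/36564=0.00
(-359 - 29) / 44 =-97 / 11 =-8.82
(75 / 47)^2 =5625 / 2209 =2.55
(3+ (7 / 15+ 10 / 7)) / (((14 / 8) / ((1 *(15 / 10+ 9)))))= 1028 / 35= 29.37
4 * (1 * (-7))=-28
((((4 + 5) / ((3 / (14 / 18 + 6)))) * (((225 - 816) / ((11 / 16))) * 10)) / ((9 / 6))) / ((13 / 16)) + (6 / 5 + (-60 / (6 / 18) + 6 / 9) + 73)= -143524.81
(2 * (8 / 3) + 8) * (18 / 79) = 240 / 79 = 3.04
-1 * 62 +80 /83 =-5066 /83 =-61.04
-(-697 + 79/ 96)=66833/ 96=696.18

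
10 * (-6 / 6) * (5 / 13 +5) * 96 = -67200 / 13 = -5169.23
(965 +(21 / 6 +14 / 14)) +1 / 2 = 970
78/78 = 1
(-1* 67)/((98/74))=-2479/49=-50.59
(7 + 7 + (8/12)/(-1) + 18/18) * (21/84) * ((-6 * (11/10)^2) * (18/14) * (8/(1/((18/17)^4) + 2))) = -4915711152/51357775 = -95.72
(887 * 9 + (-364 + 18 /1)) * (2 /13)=15274 /13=1174.92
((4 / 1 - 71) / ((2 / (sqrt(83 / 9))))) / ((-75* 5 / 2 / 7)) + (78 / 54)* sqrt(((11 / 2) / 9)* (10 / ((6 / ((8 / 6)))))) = 13* sqrt(110) / 81 + 469* sqrt(83) / 1125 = 5.48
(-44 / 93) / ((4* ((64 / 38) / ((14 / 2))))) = -0.49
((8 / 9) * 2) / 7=16 / 63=0.25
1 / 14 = 0.07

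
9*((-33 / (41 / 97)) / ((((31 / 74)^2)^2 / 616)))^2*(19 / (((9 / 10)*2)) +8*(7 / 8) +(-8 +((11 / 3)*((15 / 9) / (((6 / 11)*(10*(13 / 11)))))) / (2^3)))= 3957136225996001790624743207424 / 18638227841198173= 212312901189516.43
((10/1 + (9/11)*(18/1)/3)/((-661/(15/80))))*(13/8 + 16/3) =-6847/232672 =-0.03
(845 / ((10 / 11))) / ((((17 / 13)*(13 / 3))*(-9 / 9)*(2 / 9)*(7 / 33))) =-1656369 / 476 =-3479.77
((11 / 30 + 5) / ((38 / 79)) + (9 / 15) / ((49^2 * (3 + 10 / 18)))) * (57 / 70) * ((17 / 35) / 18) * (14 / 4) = 0.86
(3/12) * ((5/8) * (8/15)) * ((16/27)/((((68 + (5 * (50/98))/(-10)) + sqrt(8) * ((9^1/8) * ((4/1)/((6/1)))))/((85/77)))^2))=9255952470800/703825840010525067 - 1228461085600 * sqrt(2)/2111477520031575201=0.00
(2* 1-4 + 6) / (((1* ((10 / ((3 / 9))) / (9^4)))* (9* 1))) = 486 / 5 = 97.20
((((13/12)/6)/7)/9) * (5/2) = 65/9072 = 0.01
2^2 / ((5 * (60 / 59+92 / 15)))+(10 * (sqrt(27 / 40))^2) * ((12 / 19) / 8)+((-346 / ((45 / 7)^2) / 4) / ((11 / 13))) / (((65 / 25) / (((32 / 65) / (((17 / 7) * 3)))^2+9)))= -46631587634163607 / 5886197708391000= -7.92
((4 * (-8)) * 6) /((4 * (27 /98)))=-1568 /9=-174.22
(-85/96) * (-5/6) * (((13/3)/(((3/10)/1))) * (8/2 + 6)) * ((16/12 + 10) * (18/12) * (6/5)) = 469625/216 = 2174.19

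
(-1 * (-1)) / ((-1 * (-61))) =1 / 61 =0.02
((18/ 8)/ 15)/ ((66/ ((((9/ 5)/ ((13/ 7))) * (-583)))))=-3339/ 2600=-1.28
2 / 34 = 1 / 17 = 0.06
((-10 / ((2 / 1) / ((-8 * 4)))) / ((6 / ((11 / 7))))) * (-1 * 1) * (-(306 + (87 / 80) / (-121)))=987331 / 77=12822.48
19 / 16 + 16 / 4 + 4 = 147 / 16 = 9.19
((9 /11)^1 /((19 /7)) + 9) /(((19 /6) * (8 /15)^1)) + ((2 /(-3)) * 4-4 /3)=5986 /3971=1.51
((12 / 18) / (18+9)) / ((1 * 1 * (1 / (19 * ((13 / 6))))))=1.02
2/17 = 0.12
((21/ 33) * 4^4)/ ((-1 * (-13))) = 1792/ 143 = 12.53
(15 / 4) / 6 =5 / 8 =0.62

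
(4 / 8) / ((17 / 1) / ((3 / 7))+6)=3 / 274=0.01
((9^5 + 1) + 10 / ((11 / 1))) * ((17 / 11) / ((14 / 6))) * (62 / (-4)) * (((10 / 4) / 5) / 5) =-51347718 / 847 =-60623.04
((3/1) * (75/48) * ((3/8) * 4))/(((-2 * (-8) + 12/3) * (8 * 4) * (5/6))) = 27/2048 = 0.01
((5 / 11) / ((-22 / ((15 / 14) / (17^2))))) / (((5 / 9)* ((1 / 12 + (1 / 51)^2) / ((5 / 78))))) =-2025 / 19181162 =-0.00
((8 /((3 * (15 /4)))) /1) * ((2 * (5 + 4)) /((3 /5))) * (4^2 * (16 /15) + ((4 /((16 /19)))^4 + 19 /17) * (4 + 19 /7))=1573125089 /21420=73441.88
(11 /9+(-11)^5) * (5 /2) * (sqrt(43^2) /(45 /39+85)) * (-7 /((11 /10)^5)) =115091112500 /131769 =873430.87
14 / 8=7 / 4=1.75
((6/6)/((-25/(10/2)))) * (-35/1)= 7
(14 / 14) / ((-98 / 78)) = -39 / 49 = -0.80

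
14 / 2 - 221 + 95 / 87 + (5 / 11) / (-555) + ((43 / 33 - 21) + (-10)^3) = -1232.61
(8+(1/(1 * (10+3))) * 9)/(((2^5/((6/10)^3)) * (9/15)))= 1017/10400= 0.10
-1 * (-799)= 799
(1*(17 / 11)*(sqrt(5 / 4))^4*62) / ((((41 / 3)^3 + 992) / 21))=1494045 / 1684408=0.89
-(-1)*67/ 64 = 67/ 64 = 1.05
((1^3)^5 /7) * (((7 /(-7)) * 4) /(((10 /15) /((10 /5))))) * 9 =-108 /7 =-15.43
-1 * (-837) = 837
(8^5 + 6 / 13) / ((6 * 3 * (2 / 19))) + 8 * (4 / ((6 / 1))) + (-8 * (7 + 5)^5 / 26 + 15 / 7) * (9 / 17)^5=32829382373765 / 2325725766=14115.76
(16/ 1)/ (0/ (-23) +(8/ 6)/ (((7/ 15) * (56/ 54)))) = 784/ 135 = 5.81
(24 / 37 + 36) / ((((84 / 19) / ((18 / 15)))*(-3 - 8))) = -12882 / 14245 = -0.90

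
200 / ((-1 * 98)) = -100 / 49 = -2.04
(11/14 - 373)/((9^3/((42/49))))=-193/441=-0.44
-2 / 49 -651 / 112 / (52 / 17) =-79133 / 40768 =-1.94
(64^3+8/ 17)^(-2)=289/ 19860000079936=0.00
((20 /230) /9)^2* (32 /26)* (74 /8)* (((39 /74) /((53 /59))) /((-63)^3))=-472 /189285328953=-0.00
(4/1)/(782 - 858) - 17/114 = -23/114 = -0.20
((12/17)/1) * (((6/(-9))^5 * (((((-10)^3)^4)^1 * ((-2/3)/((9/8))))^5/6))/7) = 67108864000000000000000000000000000000000000000000000000000000000000/414927343719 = 161736422088990921280441000000000000000000000000000000000.00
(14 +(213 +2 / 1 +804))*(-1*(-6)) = 6198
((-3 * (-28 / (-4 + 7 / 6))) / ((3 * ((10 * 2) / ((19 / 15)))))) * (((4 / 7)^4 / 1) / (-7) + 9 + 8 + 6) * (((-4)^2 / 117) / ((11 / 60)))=-187898752 / 17510493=-10.73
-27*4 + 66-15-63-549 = -669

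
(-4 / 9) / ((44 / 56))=-56 / 99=-0.57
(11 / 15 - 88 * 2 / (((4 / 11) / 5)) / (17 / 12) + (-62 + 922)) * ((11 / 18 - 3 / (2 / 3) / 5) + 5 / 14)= -9292859 / 160650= -57.85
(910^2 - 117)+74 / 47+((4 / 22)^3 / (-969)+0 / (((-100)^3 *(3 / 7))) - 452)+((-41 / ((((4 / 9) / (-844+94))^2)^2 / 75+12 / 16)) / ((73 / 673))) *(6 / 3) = 106771653210419342389116467602301 / 129181456656599532473626701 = 826524.61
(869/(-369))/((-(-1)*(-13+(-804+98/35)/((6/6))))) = 4345/1502199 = 0.00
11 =11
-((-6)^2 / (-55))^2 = -1296 / 3025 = -0.43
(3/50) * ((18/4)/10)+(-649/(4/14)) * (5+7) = -27257973/1000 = -27257.97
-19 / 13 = -1.46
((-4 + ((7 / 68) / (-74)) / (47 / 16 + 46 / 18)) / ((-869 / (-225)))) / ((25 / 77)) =-17912538 / 5615083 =-3.19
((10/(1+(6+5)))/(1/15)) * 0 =0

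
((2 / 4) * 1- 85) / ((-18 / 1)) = 4.69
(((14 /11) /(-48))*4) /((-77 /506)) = 23 /33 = 0.70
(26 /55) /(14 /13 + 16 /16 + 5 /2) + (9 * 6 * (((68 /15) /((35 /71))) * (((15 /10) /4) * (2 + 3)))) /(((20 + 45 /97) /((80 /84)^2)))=5267655748 /127319885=41.37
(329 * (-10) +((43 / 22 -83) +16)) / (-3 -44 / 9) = 664299 / 1562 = 425.29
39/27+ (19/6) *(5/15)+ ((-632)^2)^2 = 319079063557/2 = 159539531778.50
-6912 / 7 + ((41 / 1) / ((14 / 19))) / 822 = -11362549 / 11508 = -987.36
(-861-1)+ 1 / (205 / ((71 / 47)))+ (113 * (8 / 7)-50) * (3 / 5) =-54934419 / 67445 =-814.51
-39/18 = -13/6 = -2.17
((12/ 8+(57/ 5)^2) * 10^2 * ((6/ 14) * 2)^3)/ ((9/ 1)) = 45072/ 49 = 919.84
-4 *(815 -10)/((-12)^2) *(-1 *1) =805/36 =22.36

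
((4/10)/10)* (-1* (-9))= 9/25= 0.36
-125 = -125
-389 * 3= -1167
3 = 3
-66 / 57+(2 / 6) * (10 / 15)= -160 / 171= -0.94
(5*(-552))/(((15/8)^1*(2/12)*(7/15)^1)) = -132480/7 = -18925.71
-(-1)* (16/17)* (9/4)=36/17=2.12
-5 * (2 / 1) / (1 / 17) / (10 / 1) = -17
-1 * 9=-9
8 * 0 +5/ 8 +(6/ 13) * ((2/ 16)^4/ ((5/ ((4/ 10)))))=208003/ 332800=0.63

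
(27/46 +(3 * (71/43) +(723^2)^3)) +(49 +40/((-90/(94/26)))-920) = 33055363153232161581607/231426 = 142833403132025621.93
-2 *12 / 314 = -0.08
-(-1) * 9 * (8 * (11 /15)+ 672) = 30504 /5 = 6100.80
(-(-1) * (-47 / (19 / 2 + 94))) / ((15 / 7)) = -658 / 3105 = -0.21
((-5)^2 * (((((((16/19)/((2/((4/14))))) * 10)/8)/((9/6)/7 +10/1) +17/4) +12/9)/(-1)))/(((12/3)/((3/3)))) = -4562975/130416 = -34.99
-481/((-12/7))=3367/12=280.58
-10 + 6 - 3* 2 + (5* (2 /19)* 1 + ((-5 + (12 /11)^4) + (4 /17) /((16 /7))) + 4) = -169383847 /18916172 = -8.95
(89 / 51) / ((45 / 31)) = 1.20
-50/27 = -1.85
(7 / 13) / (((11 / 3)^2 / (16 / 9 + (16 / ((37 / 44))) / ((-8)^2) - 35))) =-76748 / 58201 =-1.32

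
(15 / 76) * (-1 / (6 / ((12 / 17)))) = -0.02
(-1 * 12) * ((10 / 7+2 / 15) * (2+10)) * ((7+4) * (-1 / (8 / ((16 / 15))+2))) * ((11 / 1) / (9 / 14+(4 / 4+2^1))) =1270016 / 1615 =786.39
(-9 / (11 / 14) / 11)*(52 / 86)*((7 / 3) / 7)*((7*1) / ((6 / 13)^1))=-16562 / 5203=-3.18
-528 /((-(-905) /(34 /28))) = -4488 /6335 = -0.71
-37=-37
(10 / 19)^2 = 100 / 361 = 0.28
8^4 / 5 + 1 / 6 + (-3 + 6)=24671 / 30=822.37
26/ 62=13/ 31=0.42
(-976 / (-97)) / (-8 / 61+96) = 7442 / 70907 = 0.10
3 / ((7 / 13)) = 5.57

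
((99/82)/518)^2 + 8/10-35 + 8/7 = -298210184771/9021052880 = -33.06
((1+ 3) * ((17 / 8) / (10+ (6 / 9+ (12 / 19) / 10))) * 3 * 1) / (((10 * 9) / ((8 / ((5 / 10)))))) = 646 / 1529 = 0.42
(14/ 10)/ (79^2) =7/ 31205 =0.00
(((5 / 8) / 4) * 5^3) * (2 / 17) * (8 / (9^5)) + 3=6023623 / 2007666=3.00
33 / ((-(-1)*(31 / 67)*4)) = 2211 / 124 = 17.83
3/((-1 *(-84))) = 0.04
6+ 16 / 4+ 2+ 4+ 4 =20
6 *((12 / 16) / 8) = 9 / 16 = 0.56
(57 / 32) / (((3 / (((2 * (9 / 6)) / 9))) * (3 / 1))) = 19 / 288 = 0.07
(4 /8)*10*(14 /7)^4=80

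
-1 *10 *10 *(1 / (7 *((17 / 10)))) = -1000 / 119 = -8.40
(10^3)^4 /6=500000000000 /3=166666666666.67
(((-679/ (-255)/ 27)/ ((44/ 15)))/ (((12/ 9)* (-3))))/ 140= -97/ 1615680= -0.00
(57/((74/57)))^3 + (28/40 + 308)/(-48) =685876823043/8104480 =84629.34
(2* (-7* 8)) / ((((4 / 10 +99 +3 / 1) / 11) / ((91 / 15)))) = -7007 / 96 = -72.99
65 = 65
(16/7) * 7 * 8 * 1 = 128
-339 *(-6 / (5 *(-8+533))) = 678 / 875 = 0.77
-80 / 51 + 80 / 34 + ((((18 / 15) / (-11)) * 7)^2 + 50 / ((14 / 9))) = 36188623 / 1079925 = 33.51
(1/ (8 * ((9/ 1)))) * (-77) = -1.07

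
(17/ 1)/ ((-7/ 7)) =-17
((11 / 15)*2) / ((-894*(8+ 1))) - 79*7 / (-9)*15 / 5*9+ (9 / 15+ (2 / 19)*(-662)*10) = 1103854669 / 1146555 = 962.76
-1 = -1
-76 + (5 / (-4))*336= -496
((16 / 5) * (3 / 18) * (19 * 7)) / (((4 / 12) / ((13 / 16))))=1729 / 10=172.90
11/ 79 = 0.14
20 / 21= 0.95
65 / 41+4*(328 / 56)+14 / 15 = 111703 / 4305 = 25.95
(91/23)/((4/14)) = 637/46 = 13.85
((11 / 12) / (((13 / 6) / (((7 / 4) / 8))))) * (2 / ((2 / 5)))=385 / 832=0.46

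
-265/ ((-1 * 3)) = 265/ 3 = 88.33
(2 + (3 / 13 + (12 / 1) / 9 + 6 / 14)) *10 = 10900 / 273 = 39.93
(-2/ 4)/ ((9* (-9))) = 1/ 162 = 0.01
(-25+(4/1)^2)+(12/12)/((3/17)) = -10/3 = -3.33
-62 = -62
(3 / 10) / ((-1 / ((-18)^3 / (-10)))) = -4374 / 25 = -174.96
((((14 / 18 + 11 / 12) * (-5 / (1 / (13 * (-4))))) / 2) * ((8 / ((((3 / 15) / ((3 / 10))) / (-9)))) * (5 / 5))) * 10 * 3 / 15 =-47580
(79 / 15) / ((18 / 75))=21.94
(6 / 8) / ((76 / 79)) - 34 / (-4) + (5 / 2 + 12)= 7229 / 304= 23.78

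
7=7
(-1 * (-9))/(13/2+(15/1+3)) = 18/49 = 0.37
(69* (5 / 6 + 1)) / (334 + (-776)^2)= 253 / 1205020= 0.00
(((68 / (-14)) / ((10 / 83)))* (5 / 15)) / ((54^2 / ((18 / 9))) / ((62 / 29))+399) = -43741 / 3518550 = -0.01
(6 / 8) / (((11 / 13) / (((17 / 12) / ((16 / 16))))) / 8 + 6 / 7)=1547 / 1922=0.80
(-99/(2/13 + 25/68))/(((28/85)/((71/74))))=-132039765/238798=-552.93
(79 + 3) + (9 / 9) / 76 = 6233 / 76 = 82.01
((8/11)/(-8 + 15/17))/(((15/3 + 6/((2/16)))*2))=-68/70543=-0.00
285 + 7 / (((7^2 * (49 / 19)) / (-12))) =97527 / 343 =284.34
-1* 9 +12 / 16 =-33 / 4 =-8.25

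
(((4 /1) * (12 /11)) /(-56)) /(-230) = 3 /8855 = 0.00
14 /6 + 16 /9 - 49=-404 /9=-44.89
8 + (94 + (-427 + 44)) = -281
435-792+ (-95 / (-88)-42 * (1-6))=-12841 / 88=-145.92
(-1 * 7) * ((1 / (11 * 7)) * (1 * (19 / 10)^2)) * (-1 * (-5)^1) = -361 / 220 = -1.64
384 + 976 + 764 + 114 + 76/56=31351/14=2239.36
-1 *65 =-65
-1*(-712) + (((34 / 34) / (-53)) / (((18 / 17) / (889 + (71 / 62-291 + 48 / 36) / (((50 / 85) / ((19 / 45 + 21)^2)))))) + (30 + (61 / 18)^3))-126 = 3341797118777 / 718648200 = 4650.12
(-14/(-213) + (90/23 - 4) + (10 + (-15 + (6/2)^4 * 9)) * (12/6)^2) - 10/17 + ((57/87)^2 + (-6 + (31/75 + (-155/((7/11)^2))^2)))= 628074264375717181/4204211205075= 149391.70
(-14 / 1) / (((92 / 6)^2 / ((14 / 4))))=-441 / 2116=-0.21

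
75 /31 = 2.42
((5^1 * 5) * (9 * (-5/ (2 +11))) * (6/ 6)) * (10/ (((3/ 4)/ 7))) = -105000/ 13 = -8076.92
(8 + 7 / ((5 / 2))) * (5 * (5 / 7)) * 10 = 2700 / 7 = 385.71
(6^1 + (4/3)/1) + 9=49/3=16.33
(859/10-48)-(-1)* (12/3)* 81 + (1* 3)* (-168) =-1421/10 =-142.10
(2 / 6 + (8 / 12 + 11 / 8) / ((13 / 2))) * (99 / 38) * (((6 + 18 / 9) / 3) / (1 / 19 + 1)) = 4.27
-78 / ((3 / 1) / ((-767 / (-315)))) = -19942 / 315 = -63.31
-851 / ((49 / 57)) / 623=-48507 / 30527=-1.59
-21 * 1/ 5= -21/ 5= -4.20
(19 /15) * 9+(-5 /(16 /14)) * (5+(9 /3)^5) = -5368 /5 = -1073.60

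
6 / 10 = 3 / 5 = 0.60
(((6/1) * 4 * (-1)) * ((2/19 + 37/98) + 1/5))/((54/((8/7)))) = -33904/97755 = -0.35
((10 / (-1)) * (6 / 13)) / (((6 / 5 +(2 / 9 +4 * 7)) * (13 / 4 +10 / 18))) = -24300 / 589511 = -0.04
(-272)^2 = 73984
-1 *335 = -335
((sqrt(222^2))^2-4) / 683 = 49280 / 683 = 72.15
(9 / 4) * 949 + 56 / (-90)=384233 / 180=2134.63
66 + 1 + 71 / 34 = 2349 / 34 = 69.09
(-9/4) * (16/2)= -18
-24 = -24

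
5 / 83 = 0.06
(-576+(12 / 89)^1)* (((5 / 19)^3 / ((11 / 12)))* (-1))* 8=615024000 / 6714961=91.59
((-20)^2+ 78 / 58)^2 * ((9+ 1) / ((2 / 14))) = 11275436.94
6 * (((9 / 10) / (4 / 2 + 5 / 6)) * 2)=324 / 85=3.81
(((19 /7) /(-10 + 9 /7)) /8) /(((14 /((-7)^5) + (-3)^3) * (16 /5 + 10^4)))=228095 /1582333784832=0.00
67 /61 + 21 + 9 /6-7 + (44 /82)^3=140864081 /8408362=16.75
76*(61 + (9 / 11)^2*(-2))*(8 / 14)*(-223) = -489390448 / 847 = -577792.74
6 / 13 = 0.46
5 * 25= 125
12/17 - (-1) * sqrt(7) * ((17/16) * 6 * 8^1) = 12/17+ 51 * sqrt(7) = 135.64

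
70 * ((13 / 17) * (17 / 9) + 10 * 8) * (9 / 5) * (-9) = -92358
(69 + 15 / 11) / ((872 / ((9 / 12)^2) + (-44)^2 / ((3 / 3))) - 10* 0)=3483 / 172568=0.02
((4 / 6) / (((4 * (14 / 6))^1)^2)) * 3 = 9 / 392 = 0.02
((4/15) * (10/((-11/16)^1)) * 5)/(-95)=128/627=0.20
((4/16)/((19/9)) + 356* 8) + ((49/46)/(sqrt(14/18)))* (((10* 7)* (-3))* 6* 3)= 216457/76-39690* sqrt(7)/23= -1717.53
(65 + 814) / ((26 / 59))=51861 / 26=1994.65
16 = 16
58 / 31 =1.87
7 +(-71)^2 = 5048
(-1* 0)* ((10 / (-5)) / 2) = 0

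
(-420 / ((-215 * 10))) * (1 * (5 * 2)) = 84 / 43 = 1.95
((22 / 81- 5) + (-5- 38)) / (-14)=1933 / 567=3.41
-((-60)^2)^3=-46656000000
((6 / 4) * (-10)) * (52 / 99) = -260 / 33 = -7.88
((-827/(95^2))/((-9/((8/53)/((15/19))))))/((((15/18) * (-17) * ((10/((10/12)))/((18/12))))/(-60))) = 6616/6419625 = 0.00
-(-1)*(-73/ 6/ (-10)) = 73/ 60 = 1.22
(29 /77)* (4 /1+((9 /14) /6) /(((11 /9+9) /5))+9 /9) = 377435 /198352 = 1.90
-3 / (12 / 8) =-2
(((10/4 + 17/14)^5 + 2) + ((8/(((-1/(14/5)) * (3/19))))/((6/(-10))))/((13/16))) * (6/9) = 3932597132/5899257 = 666.63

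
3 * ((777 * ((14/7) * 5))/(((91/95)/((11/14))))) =1739925/91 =19120.05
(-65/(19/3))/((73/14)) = -2730/1387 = -1.97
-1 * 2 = -2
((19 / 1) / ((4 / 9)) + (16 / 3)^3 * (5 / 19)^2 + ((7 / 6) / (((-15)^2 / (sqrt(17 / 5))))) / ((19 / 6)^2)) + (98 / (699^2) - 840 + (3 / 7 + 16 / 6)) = -11610803970797 / 14816336724 + 14 * sqrt(85) / 135375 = -783.65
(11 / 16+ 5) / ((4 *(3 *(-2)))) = -91 / 384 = -0.24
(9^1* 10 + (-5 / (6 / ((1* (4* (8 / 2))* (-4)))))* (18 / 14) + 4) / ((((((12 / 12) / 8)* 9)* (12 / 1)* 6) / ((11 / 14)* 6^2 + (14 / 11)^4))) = 3604990540 / 58110129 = 62.04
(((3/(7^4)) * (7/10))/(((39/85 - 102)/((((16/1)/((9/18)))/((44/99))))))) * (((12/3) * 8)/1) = -6528/328937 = -0.02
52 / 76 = 13 / 19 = 0.68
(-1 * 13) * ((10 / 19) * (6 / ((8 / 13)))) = -2535 / 38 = -66.71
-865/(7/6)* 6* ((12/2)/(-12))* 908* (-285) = -4029204600/7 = -575600657.14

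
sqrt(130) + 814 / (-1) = -814 + sqrt(130) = -802.60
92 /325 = 0.28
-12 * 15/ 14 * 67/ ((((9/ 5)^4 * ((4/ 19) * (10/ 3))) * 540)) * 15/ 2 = -795625/ 489888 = -1.62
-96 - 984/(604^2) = -4377915/45602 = -96.00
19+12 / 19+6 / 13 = 4963 / 247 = 20.09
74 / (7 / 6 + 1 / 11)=58.84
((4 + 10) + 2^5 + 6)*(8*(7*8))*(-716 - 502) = -28374528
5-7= -2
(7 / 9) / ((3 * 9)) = 7 / 243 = 0.03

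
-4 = -4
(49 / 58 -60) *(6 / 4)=-10293 / 116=-88.73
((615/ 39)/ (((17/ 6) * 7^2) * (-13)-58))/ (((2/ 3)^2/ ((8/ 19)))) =-22140/ 2760719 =-0.01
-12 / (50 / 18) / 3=-36 / 25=-1.44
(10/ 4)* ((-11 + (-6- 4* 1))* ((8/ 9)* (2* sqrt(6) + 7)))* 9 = -2940- 840* sqrt(6) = -4997.57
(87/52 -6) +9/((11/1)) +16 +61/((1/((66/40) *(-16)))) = -4570019/2860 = -1597.91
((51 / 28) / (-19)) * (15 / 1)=-765 / 532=-1.44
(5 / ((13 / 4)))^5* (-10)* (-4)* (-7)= -896000000 / 371293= -2413.19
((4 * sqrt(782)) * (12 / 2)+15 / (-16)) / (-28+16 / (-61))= -23.71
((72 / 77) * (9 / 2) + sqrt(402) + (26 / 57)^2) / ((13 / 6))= 2209456 / 1084083 + 6 * sqrt(402) / 13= 11.29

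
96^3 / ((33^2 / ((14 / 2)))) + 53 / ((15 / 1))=10328333 / 1815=5690.54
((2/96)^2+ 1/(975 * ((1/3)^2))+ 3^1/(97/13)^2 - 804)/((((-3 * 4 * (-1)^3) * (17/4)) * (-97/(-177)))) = -334181986273753/11617962220800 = -28.76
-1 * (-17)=17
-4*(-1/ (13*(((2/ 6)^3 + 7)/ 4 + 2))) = 216/ 2639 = 0.08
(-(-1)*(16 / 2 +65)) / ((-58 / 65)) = -4745 / 58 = -81.81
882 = 882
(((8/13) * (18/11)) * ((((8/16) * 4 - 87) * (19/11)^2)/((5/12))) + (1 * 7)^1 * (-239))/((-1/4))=158210620/17303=9143.54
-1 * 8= -8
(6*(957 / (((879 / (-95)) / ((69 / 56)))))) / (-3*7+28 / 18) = 11291643 / 287140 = 39.32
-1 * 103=-103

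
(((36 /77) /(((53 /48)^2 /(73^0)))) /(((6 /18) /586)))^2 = 21262175205064704 /46782661849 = 454488.36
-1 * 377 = -377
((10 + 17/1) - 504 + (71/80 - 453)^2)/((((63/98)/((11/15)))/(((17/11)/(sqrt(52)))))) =155312107559 * sqrt(13)/11232000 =49856.28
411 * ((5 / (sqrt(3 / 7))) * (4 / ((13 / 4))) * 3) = 32880 * sqrt(21) / 13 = 11590.39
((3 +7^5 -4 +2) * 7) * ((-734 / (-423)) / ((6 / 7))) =302258264 / 1269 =238186.18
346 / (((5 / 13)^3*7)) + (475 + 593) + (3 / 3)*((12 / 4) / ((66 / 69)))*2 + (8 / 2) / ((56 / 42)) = 18730532 / 9625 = 1946.03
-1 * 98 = -98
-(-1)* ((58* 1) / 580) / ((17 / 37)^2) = 0.47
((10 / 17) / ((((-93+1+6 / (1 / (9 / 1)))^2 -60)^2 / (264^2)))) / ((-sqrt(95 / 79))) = -0.02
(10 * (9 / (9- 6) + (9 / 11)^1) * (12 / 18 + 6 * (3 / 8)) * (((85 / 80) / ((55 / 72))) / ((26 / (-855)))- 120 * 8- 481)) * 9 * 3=-28127476125 / 6292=-4470355.39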